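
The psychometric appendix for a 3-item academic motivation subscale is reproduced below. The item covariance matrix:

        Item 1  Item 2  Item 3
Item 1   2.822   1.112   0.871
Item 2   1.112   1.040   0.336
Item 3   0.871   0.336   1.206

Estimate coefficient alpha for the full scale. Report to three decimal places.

ΣVar(i) = 2.822 + 1.040 + 1.206 = 5.068
Sum of the distinct covariances = 2.319
total variance = 5.068 + 2 × 2.319 = 9.706
α = (k/(k−1))·(1 − ΣVar(i)/total variance) = (3/2)·(1 − 5.068/9.706) = 0.717

α = 0.717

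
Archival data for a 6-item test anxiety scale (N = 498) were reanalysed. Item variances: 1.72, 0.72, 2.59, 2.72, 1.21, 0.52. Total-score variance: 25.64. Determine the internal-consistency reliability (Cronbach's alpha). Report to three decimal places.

Σσ²ᵢ = 1.72 + 0.72 + 2.59 + 2.72 + 1.21 + 0.52 = 9.48
α = (k/(k−1))·(1 − Σσ²ᵢ/σ²_T) = (6/5)·(1 − 9.48/25.64) = 0.756

Cronbach's alpha = 0.756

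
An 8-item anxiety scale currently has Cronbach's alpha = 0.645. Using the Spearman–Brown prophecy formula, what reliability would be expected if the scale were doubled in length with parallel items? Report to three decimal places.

Length factor m = 2
α' = m·α / (1 + (m−1)·α)
   = 2 × 0.645 / (1 + (2 − 1) × 0.645)
   = 1.2900 / 1.6450 = 0.784

predicted reliability = 0.784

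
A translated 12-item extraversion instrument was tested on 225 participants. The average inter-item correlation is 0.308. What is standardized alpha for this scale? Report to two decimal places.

standardized alpha = 0.84

Standardized α = k·r̄ / (1 + (k−1)·r̄) = 12 × 0.308 / (1 + 11 × 0.308)
  = 3.6960 / 4.3880 = 0.84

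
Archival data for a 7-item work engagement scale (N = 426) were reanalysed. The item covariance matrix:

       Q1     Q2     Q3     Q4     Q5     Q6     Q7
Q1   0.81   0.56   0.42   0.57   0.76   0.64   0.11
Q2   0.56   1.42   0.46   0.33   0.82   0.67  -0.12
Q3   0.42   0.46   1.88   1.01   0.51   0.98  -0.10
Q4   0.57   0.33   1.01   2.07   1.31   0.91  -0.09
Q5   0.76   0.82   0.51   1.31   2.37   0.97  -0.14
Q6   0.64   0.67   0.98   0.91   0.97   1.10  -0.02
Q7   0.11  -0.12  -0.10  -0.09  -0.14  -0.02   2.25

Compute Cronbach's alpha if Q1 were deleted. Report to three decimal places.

Cronbach's alpha = 0.690

Remaining items: Q2, Q3, Q4, Q5, Q6, Q7 (k = 6).
sum of item variances = 1.42 + 1.88 + 2.07 + 2.37 + 1.10 + 2.25 = 11.09
total variance = 11.09 + 2 × 7.50 = 26.09
α (item deleted) = (6/5)·(1 − 11.09/26.09) = 0.690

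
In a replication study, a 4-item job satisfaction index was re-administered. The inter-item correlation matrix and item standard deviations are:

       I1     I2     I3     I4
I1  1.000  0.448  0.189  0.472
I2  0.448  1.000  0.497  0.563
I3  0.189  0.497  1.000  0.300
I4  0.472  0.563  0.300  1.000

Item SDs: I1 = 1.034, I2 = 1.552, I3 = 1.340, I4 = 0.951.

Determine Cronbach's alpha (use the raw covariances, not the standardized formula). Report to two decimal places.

α = 0.73

Σσ²ᵢ = 1.034² + 1.552² + 1.340² + 0.951² = 6.1779
Covariances σ_ij = r_ij · s_i · s_j:
  σ(I1,I2) = 0.448 × 1.034 × 1.552 = 0.7189
  σ(I1,I3) = 0.189 × 1.034 × 1.340 = 0.2619
  σ(I1,I4) = 0.472 × 1.034 × 0.951 = 0.4641
  σ(I2,I3) = 0.497 × 1.552 × 1.340 = 1.0336
  σ(I2,I4) = 0.563 × 1.552 × 0.951 = 0.8310
  σ(I3,I4) = 0.300 × 1.340 × 0.951 = 0.3823
σ²_T = Σσ²ᵢ + 2·Σσ_ij = 6.1779 + 2 × 3.6918 = 13.5615
α = (4/3)·(1 − 6.1779/13.5615) = 0.73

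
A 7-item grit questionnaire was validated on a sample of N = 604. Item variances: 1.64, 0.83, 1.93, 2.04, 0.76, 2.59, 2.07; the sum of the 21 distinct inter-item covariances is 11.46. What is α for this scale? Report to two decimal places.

α = 0.77

sum of item variances = 1.64 + 0.83 + 1.93 + 2.04 + 0.76 + 2.59 + 2.07 = 11.86
Sum of distinct covariances = 11.46
σ²_T = sum of item variances + 2·Σcov = 11.86 + 2 × 11.46 = 34.78
α = (7/6)·(1 − 11.86/34.78) = 0.77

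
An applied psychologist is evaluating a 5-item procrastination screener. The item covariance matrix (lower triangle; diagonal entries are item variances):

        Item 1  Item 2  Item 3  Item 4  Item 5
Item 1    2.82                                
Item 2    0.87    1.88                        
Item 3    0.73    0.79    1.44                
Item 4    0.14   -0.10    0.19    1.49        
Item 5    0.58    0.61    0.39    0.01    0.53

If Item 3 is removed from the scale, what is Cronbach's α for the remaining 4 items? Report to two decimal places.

Cronbach's α = 0.51

Remaining items: Item 1, Item 2, Item 4, Item 5 (k = 4).
Σσᵢ² = 2.82 + 1.88 + 1.49 + 0.53 = 6.72
σ²_T = 6.72 + 2 × 2.11 = 10.94
α (item deleted) = (4/3)·(1 − 6.72/10.94) = 0.51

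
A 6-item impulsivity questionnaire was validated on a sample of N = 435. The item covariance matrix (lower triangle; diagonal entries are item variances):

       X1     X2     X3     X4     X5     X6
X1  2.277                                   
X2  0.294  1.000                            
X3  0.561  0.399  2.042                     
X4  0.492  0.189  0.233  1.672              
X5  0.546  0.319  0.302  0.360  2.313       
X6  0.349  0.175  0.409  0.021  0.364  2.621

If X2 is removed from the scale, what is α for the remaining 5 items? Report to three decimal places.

Remaining items: X1, X3, X4, X5, X6 (k = 5).
sum of item variances = 2.277 + 2.042 + 1.672 + 2.313 + 2.621 = 10.925
σ²_T = 10.925 + 2 × 3.637 = 18.199
α (item deleted) = (5/4)·(1 − 10.925/18.199) = 0.500

α = 0.500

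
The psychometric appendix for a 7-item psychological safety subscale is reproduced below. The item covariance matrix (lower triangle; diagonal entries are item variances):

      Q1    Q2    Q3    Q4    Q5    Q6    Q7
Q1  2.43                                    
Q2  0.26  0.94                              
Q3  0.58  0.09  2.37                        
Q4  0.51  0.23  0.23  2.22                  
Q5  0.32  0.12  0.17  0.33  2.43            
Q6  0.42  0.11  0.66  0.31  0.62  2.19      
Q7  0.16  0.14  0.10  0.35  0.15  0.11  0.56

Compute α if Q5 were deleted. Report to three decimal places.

Remaining items: Q1, Q2, Q3, Q4, Q6, Q7 (k = 6).
Σσ²ᵢ = 2.43 + 0.94 + 2.37 + 2.22 + 2.19 + 0.56 = 10.71
σ²_total = 10.71 + 2 × 4.26 = 19.23
α (item deleted) = (6/5)·(1 − 10.71/19.23) = 0.532

α = 0.532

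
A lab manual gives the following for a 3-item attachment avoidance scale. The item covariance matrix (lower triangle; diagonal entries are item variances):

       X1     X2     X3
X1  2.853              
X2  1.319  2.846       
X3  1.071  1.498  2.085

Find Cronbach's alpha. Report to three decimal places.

Σσᵢ² = 2.853 + 2.846 + 2.085 = 7.784
Sum of the distinct covariances = 3.888
σ²_total = 7.784 + 2 × 3.888 = 15.560
α = (k/(k−1))·(1 − Σσᵢ²/σ²_total) = (3/2)·(1 − 7.784/15.560) = 0.750

α = 0.750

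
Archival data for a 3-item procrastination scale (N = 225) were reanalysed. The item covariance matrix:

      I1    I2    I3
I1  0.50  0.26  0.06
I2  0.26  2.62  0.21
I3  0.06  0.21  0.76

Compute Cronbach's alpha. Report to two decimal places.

Σσ²ᵢ = 0.50 + 2.62 + 0.76 = 3.88
Sum of the distinct covariances = 0.53
σ²_total = 3.88 + 2 × 0.53 = 4.94
α = (k/(k−1))·(1 − Σσ²ᵢ/σ²_total) = (3/2)·(1 − 3.88/4.94) = 0.32

Cronbach's alpha = 0.32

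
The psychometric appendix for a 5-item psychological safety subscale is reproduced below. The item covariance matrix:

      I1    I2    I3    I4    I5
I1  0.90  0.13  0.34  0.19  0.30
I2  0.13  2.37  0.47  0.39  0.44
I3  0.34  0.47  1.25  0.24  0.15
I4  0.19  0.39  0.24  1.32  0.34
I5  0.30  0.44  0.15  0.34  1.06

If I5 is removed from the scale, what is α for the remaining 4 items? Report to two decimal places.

Remaining items: I1, I2, I3, I4 (k = 4).
ΣVar(i) = 0.90 + 2.37 + 1.25 + 1.32 = 5.84
σ²_T = 5.84 + 2 × 1.76 = 9.36
α (item deleted) = (4/3)·(1 − 5.84/9.36) = 0.50

α = 0.50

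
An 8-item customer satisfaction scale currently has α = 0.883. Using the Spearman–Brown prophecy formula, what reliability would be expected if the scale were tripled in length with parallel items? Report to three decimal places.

predicted reliability = 0.958

Length factor m = 3
α' = m·α / (1 + (m−1)·α)
   = 3 × 0.883 / (1 + (3 − 1) × 0.883)
   = 2.6490 / 2.7660 = 0.958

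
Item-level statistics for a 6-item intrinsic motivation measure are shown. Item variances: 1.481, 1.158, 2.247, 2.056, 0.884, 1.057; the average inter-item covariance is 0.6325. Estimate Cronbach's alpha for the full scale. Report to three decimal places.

Cronbach's alpha = 0.817

Σσᵢ² = 1.481 + 1.158 + 2.247 + 2.056 + 0.884 + 1.057 = 8.883
Sum of the 15 distinct covariances = 15 × 0.6325 = 9.4875
total variance = Σσᵢ² + 2·Σcov = 8.883 + 2 × 9.4875 = 27.8580
α = (6/5)·(1 − 8.883/27.8580) = 0.817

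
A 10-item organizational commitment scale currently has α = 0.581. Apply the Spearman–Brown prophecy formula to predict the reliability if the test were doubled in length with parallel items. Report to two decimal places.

predicted reliability = 0.73

Length factor m = 2
α' = m·α / (1 + (m−1)·α)
   = 2 × 0.581 / (1 + (2 − 1) × 0.581)
   = 1.1620 / 1.5810 = 0.73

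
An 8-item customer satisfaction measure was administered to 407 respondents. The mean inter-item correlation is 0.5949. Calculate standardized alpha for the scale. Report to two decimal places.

α = 0.92

Standardized α = k·r̄ / (1 + (k−1)·r̄) = 8 × 0.5949 / (1 + 7 × 0.5949)
  = 4.7592 / 5.1643 = 0.92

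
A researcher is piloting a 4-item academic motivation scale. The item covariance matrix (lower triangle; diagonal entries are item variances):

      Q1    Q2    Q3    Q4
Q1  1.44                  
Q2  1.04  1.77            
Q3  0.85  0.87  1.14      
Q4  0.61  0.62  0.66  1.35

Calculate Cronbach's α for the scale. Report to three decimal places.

ΣVar(i) = 1.44 + 1.77 + 1.14 + 1.35 = 5.70
Σ_{i<j} σ_ij = 4.65
σ²_total = 5.70 + 2 × 4.65 = 15.00
α = (k/(k−1))·(1 − ΣVar(i)/σ²_total) = (4/3)·(1 − 5.70/15.00) = 0.827

α = 0.827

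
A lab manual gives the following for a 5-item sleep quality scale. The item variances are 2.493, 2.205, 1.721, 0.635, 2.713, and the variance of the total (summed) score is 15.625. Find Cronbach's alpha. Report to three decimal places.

ΣVar(i) = 2.493 + 2.205 + 1.721 + 0.635 + 2.713 = 9.767
α = (k/(k−1))·(1 − ΣVar(i)/σ²_total) = (5/4)·(1 − 9.767/15.625) = 0.469

Cronbach's alpha = 0.469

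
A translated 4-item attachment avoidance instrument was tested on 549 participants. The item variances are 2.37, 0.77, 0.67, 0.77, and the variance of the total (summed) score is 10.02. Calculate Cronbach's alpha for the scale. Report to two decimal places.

Σσ²ᵢ = 2.37 + 0.77 + 0.67 + 0.77 = 4.58
α = (k/(k−1))·(1 − Σσ²ᵢ/σ²_T) = (4/3)·(1 − 4.58/10.02) = 0.72

α = 0.72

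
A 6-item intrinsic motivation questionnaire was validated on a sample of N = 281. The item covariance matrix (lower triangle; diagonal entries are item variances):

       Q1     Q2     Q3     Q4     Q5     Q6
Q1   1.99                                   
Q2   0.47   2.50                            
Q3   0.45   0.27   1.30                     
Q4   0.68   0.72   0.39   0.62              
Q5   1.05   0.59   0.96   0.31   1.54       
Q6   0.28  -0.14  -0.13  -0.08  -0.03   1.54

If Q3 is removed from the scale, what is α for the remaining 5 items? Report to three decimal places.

α = 0.606

Remaining items: Q1, Q2, Q4, Q5, Q6 (k = 5).
Σσ²ᵢ = 1.99 + 2.50 + 0.62 + 1.54 + 1.54 = 8.19
total variance = 8.19 + 2 × 3.85 = 15.89
α (item deleted) = (5/4)·(1 − 8.19/15.89) = 0.606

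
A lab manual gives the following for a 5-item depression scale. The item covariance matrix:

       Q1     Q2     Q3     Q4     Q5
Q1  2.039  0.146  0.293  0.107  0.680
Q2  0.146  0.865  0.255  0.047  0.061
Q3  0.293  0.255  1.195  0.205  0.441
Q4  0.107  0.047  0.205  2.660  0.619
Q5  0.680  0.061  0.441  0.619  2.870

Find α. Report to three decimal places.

α = 0.465

Σσᵢ² = 2.039 + 0.865 + 1.195 + 2.660 + 2.870 = 9.629
Sum of off-diagonal covariances = 2.854
σ²_T = 9.629 + 2 × 2.854 = 15.337
α = (k/(k−1))·(1 − Σσᵢ²/σ²_T) = (5/4)·(1 − 9.629/15.337) = 0.465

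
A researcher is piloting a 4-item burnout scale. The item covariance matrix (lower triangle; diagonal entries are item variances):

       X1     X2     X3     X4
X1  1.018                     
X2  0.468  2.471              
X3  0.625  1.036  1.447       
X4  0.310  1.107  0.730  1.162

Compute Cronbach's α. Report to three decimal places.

Σσ²ᵢ = 1.018 + 2.471 + 1.447 + 1.162 = 6.098
Sum of the distinct covariances = 4.276
Var(T) = 6.098 + 2 × 4.276 = 14.650
α = (k/(k−1))·(1 − Σσ²ᵢ/Var(T)) = (4/3)·(1 − 6.098/14.650) = 0.778

α = 0.778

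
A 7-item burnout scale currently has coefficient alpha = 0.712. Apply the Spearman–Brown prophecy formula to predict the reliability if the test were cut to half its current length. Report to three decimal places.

predicted reliability = 0.553

Length factor m = 1/2
α' = m·α / (1 − (1−m)·α)
   = 1/2 × 0.712 / (1 − (1 − 1/2) × 0.712)
   = 0.3560 / 0.6440 = 0.553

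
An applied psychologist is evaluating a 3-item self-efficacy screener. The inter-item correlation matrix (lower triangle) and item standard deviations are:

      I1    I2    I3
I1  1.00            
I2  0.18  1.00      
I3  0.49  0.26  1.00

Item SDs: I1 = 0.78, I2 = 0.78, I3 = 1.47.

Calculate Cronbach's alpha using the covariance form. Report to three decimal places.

α = 0.547

Σσ²ᵢ = 0.78² + 0.78² + 1.47² = 3.3777
Covariances σ_ij = r_ij · s_i · s_j:
  σ(I1,I2) = 0.18 × 0.78 × 0.78 = 0.1095
  σ(I1,I3) = 0.49 × 0.78 × 1.47 = 0.5618
  σ(I2,I3) = 0.26 × 0.78 × 1.47 = 0.2981
σ²_T = Σσ²ᵢ + 2·Σσ_ij = 3.3777 + 2 × 0.9694 = 5.3165
α = (3/2)·(1 − 3.3777/5.3165) = 0.547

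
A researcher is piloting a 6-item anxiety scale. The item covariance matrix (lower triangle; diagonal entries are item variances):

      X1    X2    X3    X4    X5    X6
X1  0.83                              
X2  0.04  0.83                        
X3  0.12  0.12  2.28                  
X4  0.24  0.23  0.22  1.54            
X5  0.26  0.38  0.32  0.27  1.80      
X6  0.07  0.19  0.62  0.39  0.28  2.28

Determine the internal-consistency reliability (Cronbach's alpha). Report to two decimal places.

Σσ²ᵢ = 0.83 + 0.83 + 2.28 + 1.54 + 1.80 + 2.28 = 9.56
Sum of the distinct covariances = 3.75
σ²_T = 9.56 + 2 × 3.75 = 17.06
α = (k/(k−1))·(1 − Σσ²ᵢ/σ²_T) = (6/5)·(1 − 9.56/17.06) = 0.53

α = 0.53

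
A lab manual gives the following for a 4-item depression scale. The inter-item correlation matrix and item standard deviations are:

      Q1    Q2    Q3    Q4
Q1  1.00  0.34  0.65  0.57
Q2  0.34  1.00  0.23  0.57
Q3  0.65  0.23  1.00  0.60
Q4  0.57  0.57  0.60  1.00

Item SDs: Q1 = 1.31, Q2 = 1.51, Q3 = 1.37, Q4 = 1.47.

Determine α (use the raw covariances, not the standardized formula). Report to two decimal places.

α = 0.79

Σσ²ᵢ = 1.31² + 1.51² + 1.37² + 1.47² = 8.0340
Covariances σ_ij = r_ij · s_i · s_j:
  σ(Q1,Q2) = 0.34 × 1.31 × 1.51 = 0.6726
  σ(Q1,Q3) = 0.65 × 1.31 × 1.37 = 1.1666
  σ(Q1,Q4) = 0.57 × 1.31 × 1.47 = 1.0976
  σ(Q2,Q3) = 0.23 × 1.51 × 1.37 = 0.4758
  σ(Q2,Q4) = 0.57 × 1.51 × 1.47 = 1.2652
  σ(Q3,Q4) = 0.60 × 1.37 × 1.47 = 1.2083
σ²_T = Σσ²ᵢ + 2·Σσ_ij = 8.0340 + 2 × 5.8861 = 19.8062
α = (4/3)·(1 − 8.0340/19.8062) = 0.79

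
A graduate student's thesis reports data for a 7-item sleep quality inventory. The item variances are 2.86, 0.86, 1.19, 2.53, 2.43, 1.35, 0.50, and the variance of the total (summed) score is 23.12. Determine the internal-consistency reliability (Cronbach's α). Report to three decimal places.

Cronbach's α = 0.575

Σσᵢ² = 2.86 + 0.86 + 1.19 + 2.53 + 2.43 + 1.35 + 0.50 = 11.72
α = (k/(k−1))·(1 − Σσᵢ²/σ²_T) = (7/6)·(1 − 11.72/23.12) = 0.575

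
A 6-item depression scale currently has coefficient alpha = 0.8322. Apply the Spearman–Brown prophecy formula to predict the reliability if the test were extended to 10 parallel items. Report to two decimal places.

Length factor m = 10/6 = 1.6667
α' = m·α / (1 + (m−1)·α)
   = 10/6 × 0.8322 / (1 + (10/6 − 1) × 0.8322)
   = 1.3870 / 1.5548 = 0.89

predicted reliability = 0.89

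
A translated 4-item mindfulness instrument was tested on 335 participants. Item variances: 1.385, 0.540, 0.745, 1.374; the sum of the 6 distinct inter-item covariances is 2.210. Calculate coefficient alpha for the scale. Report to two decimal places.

ΣVar(i) = 1.385 + 0.540 + 0.745 + 1.374 = 4.044
Sum of distinct covariances = 2.210
σ²_total = ΣVar(i) + 2·Σcov = 4.044 + 2 × 2.210 = 8.464
α = (4/3)·(1 − 4.044/8.464) = 0.70

coefficient alpha = 0.70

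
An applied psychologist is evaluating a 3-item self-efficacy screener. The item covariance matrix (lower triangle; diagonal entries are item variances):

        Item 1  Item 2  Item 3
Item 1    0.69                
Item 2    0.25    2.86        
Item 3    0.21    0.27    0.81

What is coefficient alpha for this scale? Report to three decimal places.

sum of item variances = 0.69 + 2.86 + 0.81 = 4.36
Sum of off-diagonal covariances = 0.73
σ²_T = 4.36 + 2 × 0.73 = 5.82
α = (k/(k−1))·(1 − sum of item variances/σ²_T) = (3/2)·(1 − 4.36/5.82) = 0.376

coefficient alpha = 0.376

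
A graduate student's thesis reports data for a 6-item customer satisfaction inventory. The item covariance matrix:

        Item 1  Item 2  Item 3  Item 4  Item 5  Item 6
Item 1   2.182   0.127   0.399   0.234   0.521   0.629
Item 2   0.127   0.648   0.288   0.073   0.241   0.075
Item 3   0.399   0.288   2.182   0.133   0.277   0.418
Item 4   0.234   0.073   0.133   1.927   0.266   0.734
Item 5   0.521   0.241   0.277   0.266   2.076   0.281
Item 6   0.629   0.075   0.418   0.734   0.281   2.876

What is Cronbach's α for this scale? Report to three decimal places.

Σσᵢ² = 2.182 + 0.648 + 2.182 + 1.927 + 2.076 + 2.876 = 11.891
Sum of off-diagonal covariances = 4.696
σ²_total = 11.891 + 2 × 4.696 = 21.283
α = (k/(k−1))·(1 − Σσᵢ²/σ²_total) = (6/5)·(1 − 11.891/21.283) = 0.530

α = 0.530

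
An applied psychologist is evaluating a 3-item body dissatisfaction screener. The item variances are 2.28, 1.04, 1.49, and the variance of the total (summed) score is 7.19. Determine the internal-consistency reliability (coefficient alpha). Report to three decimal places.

coefficient alpha = 0.497

Σσᵢ² = 2.28 + 1.04 + 1.49 = 4.81
α = (k/(k−1))·(1 − Σσᵢ²/σ²_T) = (3/2)·(1 − 4.81/7.19) = 0.497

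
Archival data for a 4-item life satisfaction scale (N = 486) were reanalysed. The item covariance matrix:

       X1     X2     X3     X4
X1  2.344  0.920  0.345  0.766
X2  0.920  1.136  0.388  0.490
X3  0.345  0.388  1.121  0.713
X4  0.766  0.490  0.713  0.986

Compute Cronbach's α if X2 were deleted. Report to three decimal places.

Cronbach's α = 0.676

Remaining items: X1, X3, X4 (k = 3).
Σσ²ᵢ = 2.344 + 1.121 + 0.986 = 4.451
Var(T) = 4.451 + 2 × 1.824 = 8.099
α (item deleted) = (3/2)·(1 − 4.451/8.099) = 0.676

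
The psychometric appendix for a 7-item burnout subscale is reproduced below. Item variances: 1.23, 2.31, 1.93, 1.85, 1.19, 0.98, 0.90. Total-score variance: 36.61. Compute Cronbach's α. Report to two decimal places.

Σσ²ᵢ = 1.23 + 2.31 + 1.93 + 1.85 + 1.19 + 0.98 + 0.90 = 10.39
α = (k/(k−1))·(1 − Σσ²ᵢ/Var(T)) = (7/6)·(1 − 10.39/36.61) = 0.84

Cronbach's α = 0.84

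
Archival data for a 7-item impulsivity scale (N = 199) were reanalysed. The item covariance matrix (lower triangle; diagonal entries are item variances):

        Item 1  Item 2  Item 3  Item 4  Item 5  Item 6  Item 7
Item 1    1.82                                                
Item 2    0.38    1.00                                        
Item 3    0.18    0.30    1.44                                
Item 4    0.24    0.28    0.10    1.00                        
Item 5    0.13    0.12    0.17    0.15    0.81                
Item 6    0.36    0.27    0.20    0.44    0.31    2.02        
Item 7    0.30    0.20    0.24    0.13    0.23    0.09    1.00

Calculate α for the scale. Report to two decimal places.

α = 0.60

Σσᵢ² = 1.82 + 1.00 + 1.44 + 1.00 + 0.81 + 2.02 + 1.00 = 9.09
Σ_{i<j} σ_ij = 4.82
Var(T) = 9.09 + 2 × 4.82 = 18.73
α = (k/(k−1))·(1 − Σσᵢ²/Var(T)) = (7/6)·(1 − 9.09/18.73) = 0.60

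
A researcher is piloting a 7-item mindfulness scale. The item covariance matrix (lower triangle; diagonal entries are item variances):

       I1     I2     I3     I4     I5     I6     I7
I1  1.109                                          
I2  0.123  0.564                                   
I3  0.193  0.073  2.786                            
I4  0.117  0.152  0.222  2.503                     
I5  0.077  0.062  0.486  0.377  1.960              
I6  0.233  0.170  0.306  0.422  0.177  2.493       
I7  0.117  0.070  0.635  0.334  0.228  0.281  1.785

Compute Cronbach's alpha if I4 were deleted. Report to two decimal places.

Cronbach's alpha = 0.45

Remaining items: I1, I2, I3, I5, I6, I7 (k = 6).
Σσᵢ² = 1.109 + 0.564 + 2.786 + 1.960 + 2.493 + 1.785 = 10.697
total variance = 10.697 + 2 × 3.231 = 17.159
α (item deleted) = (6/5)·(1 − 10.697/17.159) = 0.45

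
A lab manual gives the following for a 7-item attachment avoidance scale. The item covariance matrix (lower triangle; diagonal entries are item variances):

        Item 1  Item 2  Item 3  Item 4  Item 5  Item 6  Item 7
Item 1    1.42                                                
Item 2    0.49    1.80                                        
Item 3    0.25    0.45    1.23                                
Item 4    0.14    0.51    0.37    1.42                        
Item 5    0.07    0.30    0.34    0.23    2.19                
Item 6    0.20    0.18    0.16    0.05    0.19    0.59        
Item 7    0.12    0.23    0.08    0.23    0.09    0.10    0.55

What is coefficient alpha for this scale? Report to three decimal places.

α = 0.595

Σσᵢ² = 1.42 + 1.80 + 1.23 + 1.42 + 2.19 + 0.59 + 0.55 = 9.20
Σ_{i<j} σ_ij = 4.78
σ²_T = 9.20 + 2 × 4.78 = 18.76
α = (k/(k−1))·(1 − Σσᵢ²/σ²_T) = (7/6)·(1 − 9.20/18.76) = 0.595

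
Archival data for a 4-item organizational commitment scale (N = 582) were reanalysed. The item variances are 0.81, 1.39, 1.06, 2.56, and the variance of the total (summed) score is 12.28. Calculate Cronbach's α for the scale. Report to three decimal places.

α = 0.701

Σσ²ᵢ = 0.81 + 1.39 + 1.06 + 2.56 = 5.82
α = (k/(k−1))·(1 − Σσ²ᵢ/Var(T)) = (4/3)·(1 − 5.82/12.28) = 0.701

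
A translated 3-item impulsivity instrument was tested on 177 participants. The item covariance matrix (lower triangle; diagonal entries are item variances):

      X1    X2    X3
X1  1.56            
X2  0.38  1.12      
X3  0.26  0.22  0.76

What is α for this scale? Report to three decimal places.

α = 0.500

Σσ²ᵢ = 1.56 + 1.12 + 0.76 = 3.44
Sum of the distinct covariances = 0.86
σ²_total = 3.44 + 2 × 0.86 = 5.16
α = (k/(k−1))·(1 − Σσ²ᵢ/σ²_total) = (3/2)·(1 − 3.44/5.16) = 0.500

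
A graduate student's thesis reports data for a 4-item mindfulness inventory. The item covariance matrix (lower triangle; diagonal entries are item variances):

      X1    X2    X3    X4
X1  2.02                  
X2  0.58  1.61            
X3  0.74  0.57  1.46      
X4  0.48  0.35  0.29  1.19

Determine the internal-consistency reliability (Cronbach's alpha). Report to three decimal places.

Cronbach's alpha = 0.653

Σσᵢ² = 2.02 + 1.61 + 1.46 + 1.19 = 6.28
Σ_{i<j} σ_ij = 3.01
σ²_total = 6.28 + 2 × 3.01 = 12.30
α = (k/(k−1))·(1 − Σσᵢ²/σ²_total) = (4/3)·(1 − 6.28/12.30) = 0.653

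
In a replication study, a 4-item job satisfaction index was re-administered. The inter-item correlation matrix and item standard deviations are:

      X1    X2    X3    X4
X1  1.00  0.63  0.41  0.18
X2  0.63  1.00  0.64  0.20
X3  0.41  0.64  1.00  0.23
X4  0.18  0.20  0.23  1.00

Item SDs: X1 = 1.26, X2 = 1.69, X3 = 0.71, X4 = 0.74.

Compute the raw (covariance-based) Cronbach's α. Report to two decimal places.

Cronbach's α = 0.70

Σσ²ᵢ = 1.26² + 1.69² + 0.71² + 0.74² = 5.4954
Covariances σ_ij = r_ij · s_i · s_j:
  σ(X1,X2) = 0.63 × 1.26 × 1.69 = 1.3415
  σ(X1,X3) = 0.41 × 1.26 × 0.71 = 0.3668
  σ(X1,X4) = 0.18 × 1.26 × 0.74 = 0.1678
  σ(X2,X3) = 0.64 × 1.69 × 0.71 = 0.7679
  σ(X2,X4) = 0.20 × 1.69 × 0.74 = 0.2501
  σ(X3,X4) = 0.23 × 0.71 × 0.74 = 0.1208
σ²_T = Σσ²ᵢ + 2·Σσ_ij = 5.4954 + 2 × 3.0149 = 11.5252
α = (4/3)·(1 − 5.4954/11.5252) = 0.70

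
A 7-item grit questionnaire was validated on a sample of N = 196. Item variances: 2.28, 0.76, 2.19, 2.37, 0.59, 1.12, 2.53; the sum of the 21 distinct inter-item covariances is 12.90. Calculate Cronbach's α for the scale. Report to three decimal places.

Σσᵢ² = 2.28 + 0.76 + 2.19 + 2.37 + 0.59 + 1.12 + 2.53 = 11.84
Sum of distinct covariances = 12.90
Var(T) = Σσᵢ² + 2·Σcov = 11.84 + 2 × 12.90 = 37.64
α = (7/6)·(1 − 11.84/37.64) = 0.800

Cronbach's α = 0.800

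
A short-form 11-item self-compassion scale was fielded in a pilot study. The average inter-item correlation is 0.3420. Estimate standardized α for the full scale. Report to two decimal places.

Standardized α = k·r̄ / (1 + (k−1)·r̄) = 11 × 0.3420 / (1 + 10 × 0.3420)
  = 3.7620 / 4.4200 = 0.85

standardized α = 0.85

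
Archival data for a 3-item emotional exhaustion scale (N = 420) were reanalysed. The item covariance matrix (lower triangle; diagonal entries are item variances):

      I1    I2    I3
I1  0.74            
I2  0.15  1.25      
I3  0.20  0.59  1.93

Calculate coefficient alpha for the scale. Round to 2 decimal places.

coefficient alpha = 0.49

Σσ²ᵢ = 0.74 + 1.25 + 1.93 = 3.92
Σ_{i<j} σ_ij = 0.94
σ²_total = 3.92 + 2 × 0.94 = 5.80
α = (k/(k−1))·(1 − Σσ²ᵢ/σ²_total) = (3/2)·(1 − 3.92/5.80) = 0.49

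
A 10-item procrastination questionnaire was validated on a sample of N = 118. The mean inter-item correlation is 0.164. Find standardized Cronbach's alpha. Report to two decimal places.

standardized Cronbach's alpha = 0.66

Standardized α = k·r̄ / (1 + (k−1)·r̄) = 10 × 0.164 / (1 + 9 × 0.164)
  = 1.6400 / 2.4760 = 0.66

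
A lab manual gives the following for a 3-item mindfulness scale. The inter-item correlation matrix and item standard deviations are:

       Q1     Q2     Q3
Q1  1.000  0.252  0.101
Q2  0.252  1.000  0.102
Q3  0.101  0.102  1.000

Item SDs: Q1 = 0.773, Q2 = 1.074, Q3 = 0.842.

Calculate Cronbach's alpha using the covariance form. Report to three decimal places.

Cronbach's alpha = 0.345

Σσ²ᵢ = 0.773² + 1.074² + 0.842² = 2.4600
Covariances σ_ij = r_ij · s_i · s_j:
  σ(Q1,Q2) = 0.252 × 0.773 × 1.074 = 0.2092
  σ(Q1,Q3) = 0.101 × 0.773 × 0.842 = 0.0657
  σ(Q2,Q3) = 0.102 × 1.074 × 0.842 = 0.0922
σ²_T = Σσ²ᵢ + 2·Σσ_ij = 2.4600 + 2 × 0.3671 = 3.1942
α = (3/2)·(1 − 2.4600/3.1942) = 0.345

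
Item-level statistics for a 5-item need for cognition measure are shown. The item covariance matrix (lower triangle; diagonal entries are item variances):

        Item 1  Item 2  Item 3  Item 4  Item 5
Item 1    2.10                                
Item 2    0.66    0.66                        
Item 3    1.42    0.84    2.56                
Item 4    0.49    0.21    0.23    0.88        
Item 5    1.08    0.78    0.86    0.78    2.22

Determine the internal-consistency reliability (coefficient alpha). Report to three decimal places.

sum of item variances = 2.10 + 0.66 + 2.56 + 0.88 + 2.22 = 8.42
Sum of the distinct covariances = 7.35
total variance = 8.42 + 2 × 7.35 = 23.12
α = (k/(k−1))·(1 − sum of item variances/total variance) = (5/4)·(1 − 8.42/23.12) = 0.795

α = 0.795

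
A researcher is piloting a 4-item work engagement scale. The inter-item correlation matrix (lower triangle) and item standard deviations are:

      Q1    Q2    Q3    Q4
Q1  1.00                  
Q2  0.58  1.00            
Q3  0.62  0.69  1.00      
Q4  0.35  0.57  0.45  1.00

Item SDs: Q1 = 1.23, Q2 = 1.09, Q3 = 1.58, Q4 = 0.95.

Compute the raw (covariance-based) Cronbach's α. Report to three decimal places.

Σσ²ᵢ = 1.23² + 1.09² + 1.58² + 0.95² = 6.0999
Covariances σ_ij = r_ij · s_i · s_j:
  σ(Q1,Q2) = 0.58 × 1.23 × 1.09 = 0.7776
  σ(Q1,Q3) = 0.62 × 1.23 × 1.58 = 1.2049
  σ(Q1,Q4) = 0.35 × 1.23 × 0.95 = 0.4090
  σ(Q2,Q3) = 0.69 × 1.09 × 1.58 = 1.1883
  σ(Q2,Q4) = 0.57 × 1.09 × 0.95 = 0.5902
  σ(Q3,Q4) = 0.45 × 1.58 × 0.95 = 0.6754
σ²_T = Σσ²ᵢ + 2·Σσ_ij = 6.0999 + 2 × 4.8454 = 15.7907
α = (4/3)·(1 − 6.0999/15.7907) = 0.818

Cronbach's α = 0.818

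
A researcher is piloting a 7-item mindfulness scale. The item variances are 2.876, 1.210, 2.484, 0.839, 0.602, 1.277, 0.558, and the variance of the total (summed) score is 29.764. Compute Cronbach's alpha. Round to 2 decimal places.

ΣVar(i) = 2.876 + 1.210 + 2.484 + 0.839 + 0.602 + 1.277 + 0.558 = 9.846
α = (k/(k−1))·(1 − ΣVar(i)/σ²_total) = (7/6)·(1 − 9.846/29.764) = 0.78

Cronbach's alpha = 0.78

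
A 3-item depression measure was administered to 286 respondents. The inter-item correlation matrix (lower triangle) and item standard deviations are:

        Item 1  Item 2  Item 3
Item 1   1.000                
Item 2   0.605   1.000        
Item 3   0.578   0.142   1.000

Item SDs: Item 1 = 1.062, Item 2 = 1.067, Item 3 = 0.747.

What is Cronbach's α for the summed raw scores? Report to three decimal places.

α = 0.706

Σσ²ᵢ = 1.062² + 1.067² + 0.747² = 2.8243
Covariances σ_ij = r_ij · s_i · s_j:
  σ(Item 1,Item 2) = 0.605 × 1.062 × 1.067 = 0.6856
  σ(Item 1,Item 3) = 0.578 × 1.062 × 0.747 = 0.4585
  σ(Item 2,Item 3) = 0.142 × 1.067 × 0.747 = 0.1132
σ²_T = Σσ²ᵢ + 2·Σσ_ij = 2.8243 + 2 × 1.2573 = 5.3389
α = (3/2)·(1 − 2.8243/5.3389) = 0.706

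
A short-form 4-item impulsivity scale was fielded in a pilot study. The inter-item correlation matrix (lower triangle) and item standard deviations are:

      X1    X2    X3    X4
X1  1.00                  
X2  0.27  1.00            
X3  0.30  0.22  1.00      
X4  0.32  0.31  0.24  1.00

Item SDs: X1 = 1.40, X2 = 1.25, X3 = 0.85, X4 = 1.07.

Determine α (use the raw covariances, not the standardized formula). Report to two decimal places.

Σσ²ᵢ = 1.40² + 1.25² + 0.85² + 1.07² = 5.3899
Covariances σ_ij = r_ij · s_i · s_j:
  σ(X1,X2) = 0.27 × 1.40 × 1.25 = 0.4725
  σ(X1,X3) = 0.30 × 1.40 × 0.85 = 0.3570
  σ(X1,X4) = 0.32 × 1.40 × 1.07 = 0.4794
  σ(X2,X3) = 0.22 × 1.25 × 0.85 = 0.2338
  σ(X2,X4) = 0.31 × 1.25 × 1.07 = 0.4146
  σ(X3,X4) = 0.24 × 0.85 × 1.07 = 0.2183
σ²_T = Σσ²ᵢ + 2·Σσ_ij = 5.3899 + 2 × 2.1756 = 9.7411
α = (4/3)·(1 − 5.3899/9.7411) = 0.60

α = 0.60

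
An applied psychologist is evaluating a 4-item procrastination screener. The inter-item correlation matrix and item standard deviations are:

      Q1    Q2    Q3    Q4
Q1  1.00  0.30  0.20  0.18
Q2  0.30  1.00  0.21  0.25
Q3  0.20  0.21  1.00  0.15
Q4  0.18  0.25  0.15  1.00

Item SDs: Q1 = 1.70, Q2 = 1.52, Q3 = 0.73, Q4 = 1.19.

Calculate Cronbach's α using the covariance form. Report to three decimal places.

α = 0.508

Σσ²ᵢ = 1.70² + 1.52² + 0.73² + 1.19² = 7.1494
Covariances σ_ij = r_ij · s_i · s_j:
  σ(Q1,Q2) = 0.30 × 1.70 × 1.52 = 0.7752
  σ(Q1,Q3) = 0.20 × 1.70 × 0.73 = 0.2482
  σ(Q1,Q4) = 0.18 × 1.70 × 1.19 = 0.3641
  σ(Q2,Q3) = 0.21 × 1.52 × 0.73 = 0.2330
  σ(Q2,Q4) = 0.25 × 1.52 × 1.19 = 0.4522
  σ(Q3,Q4) = 0.15 × 0.73 × 1.19 = 0.1303
σ²_T = Σσ²ᵢ + 2·Σσ_ij = 7.1494 + 2 × 2.2030 = 11.5554
α = (4/3)·(1 − 7.1494/11.5554) = 0.508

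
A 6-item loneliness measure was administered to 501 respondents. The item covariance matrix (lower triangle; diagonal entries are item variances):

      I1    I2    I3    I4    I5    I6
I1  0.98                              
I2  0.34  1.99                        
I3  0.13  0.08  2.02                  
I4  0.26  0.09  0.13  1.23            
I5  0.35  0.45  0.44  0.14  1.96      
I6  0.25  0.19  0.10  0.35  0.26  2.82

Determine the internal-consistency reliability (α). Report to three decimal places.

Σσ²ᵢ = 0.98 + 1.99 + 2.02 + 1.23 + 1.96 + 2.82 = 11.00
Sum of the distinct covariances = 3.56
Var(T) = 11.00 + 2 × 3.56 = 18.12
α = (k/(k−1))·(1 − Σσ²ᵢ/Var(T)) = (6/5)·(1 − 11.00/18.12) = 0.472

α = 0.472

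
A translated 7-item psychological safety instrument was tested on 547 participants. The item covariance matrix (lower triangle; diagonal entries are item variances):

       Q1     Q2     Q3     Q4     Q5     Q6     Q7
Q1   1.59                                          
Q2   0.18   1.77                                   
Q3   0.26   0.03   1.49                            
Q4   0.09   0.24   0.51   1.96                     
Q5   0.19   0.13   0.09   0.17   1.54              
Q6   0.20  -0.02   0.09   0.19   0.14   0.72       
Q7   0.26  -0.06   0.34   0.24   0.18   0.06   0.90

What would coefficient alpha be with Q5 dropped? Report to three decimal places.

Remaining items: Q1, Q2, Q3, Q4, Q6, Q7 (k = 6).
Σσ²ᵢ = 1.59 + 1.77 + 1.49 + 1.96 + 0.72 + 0.90 = 8.43
σ²_T = 8.43 + 2 × 2.61 = 13.65
α (item deleted) = (6/5)·(1 − 8.43/13.65) = 0.459

coefficient alpha = 0.459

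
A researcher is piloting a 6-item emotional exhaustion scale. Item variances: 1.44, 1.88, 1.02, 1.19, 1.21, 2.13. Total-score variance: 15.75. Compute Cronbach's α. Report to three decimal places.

Cronbach's α = 0.524

ΣVar(i) = 1.44 + 1.88 + 1.02 + 1.19 + 1.21 + 2.13 = 8.87
α = (k/(k−1))·(1 − ΣVar(i)/σ²_T) = (6/5)·(1 − 8.87/15.75) = 0.524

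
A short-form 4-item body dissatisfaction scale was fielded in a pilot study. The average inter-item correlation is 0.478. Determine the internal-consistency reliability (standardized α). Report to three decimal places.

standardized α = 0.786

Standardized α = k·r̄ / (1 + (k−1)·r̄) = 4 × 0.478 / (1 + 3 × 0.478)
  = 1.9120 / 2.4340 = 0.786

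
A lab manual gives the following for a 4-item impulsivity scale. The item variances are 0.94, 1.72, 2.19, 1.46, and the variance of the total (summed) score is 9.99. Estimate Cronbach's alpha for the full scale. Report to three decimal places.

α = 0.491

Σσ²ᵢ = 0.94 + 1.72 + 2.19 + 1.46 = 6.31
α = (k/(k−1))·(1 − Σσ²ᵢ/σ²_total) = (4/3)·(1 − 6.31/9.99) = 0.491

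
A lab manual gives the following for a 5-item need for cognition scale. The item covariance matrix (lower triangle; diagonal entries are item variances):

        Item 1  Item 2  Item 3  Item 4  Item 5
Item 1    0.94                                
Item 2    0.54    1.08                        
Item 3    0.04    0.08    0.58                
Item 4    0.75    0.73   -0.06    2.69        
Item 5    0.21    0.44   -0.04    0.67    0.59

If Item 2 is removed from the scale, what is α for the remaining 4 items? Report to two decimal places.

Remaining items: Item 1, Item 3, Item 4, Item 5 (k = 4).
Σσᵢ² = 0.94 + 0.58 + 2.69 + 0.59 = 4.80
σ²_T = 4.80 + 2 × 1.57 = 7.94
α (item deleted) = (4/3)·(1 − 4.80/7.94) = 0.53

α = 0.53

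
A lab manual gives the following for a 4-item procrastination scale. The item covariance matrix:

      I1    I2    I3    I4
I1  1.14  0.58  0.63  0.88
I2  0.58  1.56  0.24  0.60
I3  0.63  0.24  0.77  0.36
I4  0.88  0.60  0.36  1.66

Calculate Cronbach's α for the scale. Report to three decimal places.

α = 0.749

ΣVar(i) = 1.14 + 1.56 + 0.77 + 1.66 = 5.13
Sum of off-diagonal covariances = 3.29
Var(T) = 5.13 + 2 × 3.29 = 11.71
α = (k/(k−1))·(1 − ΣVar(i)/Var(T)) = (4/3)·(1 − 5.13/11.71) = 0.749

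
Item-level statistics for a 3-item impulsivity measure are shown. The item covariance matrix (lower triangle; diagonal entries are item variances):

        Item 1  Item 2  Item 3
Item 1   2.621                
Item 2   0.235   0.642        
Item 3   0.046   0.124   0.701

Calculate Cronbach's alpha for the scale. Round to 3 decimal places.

Σσᵢ² = 2.621 + 0.642 + 0.701 = 3.964
Sum of the distinct covariances = 0.405
total variance = 3.964 + 2 × 0.405 = 4.774
α = (k/(k−1))·(1 − Σσᵢ²/total variance) = (3/2)·(1 − 3.964/4.774) = 0.255

Cronbach's alpha = 0.255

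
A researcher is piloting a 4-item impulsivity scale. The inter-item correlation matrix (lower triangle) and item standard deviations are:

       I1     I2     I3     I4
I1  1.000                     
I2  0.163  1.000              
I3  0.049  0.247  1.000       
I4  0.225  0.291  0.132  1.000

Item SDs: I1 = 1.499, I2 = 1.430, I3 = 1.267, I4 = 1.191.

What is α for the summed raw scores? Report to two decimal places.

Σσ²ᵢ = 1.499² + 1.430² + 1.267² + 1.191² = 7.3157
Covariances σ_ij = r_ij · s_i · s_j:
  σ(I1,I2) = 0.163 × 1.499 × 1.430 = 0.3494
  σ(I1,I3) = 0.049 × 1.499 × 1.267 = 0.0931
  σ(I1,I4) = 0.225 × 1.499 × 1.191 = 0.4017
  σ(I2,I3) = 0.247 × 1.430 × 1.267 = 0.4475
  σ(I2,I4) = 0.291 × 1.430 × 1.191 = 0.4956
  σ(I3,I4) = 0.132 × 1.267 × 1.191 = 0.1992
σ²_T = Σσ²ᵢ + 2·Σσ_ij = 7.3157 + 2 × 1.9865 = 11.2887
α = (4/3)·(1 − 7.3157/11.2887) = 0.47

α = 0.47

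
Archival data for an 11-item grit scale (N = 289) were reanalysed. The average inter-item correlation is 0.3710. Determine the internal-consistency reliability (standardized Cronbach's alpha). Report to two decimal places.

Standardized α = k·r̄ / (1 + (k−1)·r̄) = 11 × 0.3710 / (1 + 10 × 0.3710)
  = 4.0810 / 4.7100 = 0.87

α = 0.87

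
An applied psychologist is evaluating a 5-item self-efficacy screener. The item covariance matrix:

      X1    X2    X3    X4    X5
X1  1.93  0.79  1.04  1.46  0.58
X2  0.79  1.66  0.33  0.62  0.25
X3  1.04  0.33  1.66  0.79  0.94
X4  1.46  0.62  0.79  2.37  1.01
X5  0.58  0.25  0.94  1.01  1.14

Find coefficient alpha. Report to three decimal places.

sum of item variances = 1.93 + 1.66 + 1.66 + 2.37 + 1.14 = 8.76
Sum of off-diagonal covariances = 7.81
total variance = 8.76 + 2 × 7.81 = 24.38
α = (k/(k−1))·(1 − sum of item variances/total variance) = (5/4)·(1 − 8.76/24.38) = 0.801

coefficient alpha = 0.801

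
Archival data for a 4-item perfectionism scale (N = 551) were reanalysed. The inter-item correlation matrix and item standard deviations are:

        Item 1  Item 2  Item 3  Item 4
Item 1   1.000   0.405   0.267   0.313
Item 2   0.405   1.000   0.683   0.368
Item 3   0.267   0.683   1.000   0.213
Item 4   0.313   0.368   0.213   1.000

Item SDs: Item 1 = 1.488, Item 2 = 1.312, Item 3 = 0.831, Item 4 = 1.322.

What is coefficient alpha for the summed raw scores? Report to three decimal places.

Σσ²ᵢ = 1.488² + 1.312² + 0.831² + 1.322² = 6.3737
Covariances σ_ij = r_ij · s_i · s_j:
  σ(Item 1,Item 2) = 0.405 × 1.488 × 1.312 = 0.7907
  σ(Item 1,Item 3) = 0.267 × 1.488 × 0.831 = 0.3302
  σ(Item 1,Item 4) = 0.313 × 1.488 × 1.322 = 0.6157
  σ(Item 2,Item 3) = 0.683 × 1.312 × 0.831 = 0.7447
  σ(Item 2,Item 4) = 0.368 × 1.312 × 1.322 = 0.6383
  σ(Item 3,Item 4) = 0.213 × 0.831 × 1.322 = 0.2340
σ²_T = Σσ²ᵢ + 2·Σσ_ij = 6.3737 + 2 × 3.3536 = 13.0809
α = (4/3)·(1 − 6.3737/13.0809) = 0.684

α = 0.684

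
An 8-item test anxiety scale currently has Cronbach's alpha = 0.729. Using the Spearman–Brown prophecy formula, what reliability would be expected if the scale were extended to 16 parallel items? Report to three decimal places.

Length factor m = 16/8 = 2.0000
α' = m·α / (1 + (m−1)·α)
   = 16/8 × 0.729 / (1 + (16/8 − 1) × 0.729)
   = 1.4580 / 1.7290 = 0.843

predicted reliability = 0.843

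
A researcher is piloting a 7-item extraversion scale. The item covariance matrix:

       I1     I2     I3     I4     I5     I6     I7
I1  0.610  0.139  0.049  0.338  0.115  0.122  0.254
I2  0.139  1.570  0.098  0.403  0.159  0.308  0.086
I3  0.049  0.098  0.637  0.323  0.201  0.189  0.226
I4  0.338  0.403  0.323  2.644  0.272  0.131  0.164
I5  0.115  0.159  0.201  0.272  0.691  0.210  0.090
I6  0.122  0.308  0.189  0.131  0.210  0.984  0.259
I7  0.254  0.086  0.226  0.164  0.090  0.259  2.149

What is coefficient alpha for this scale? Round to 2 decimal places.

Σσᵢ² = 0.610 + 1.570 + 0.637 + 2.644 + 0.691 + 0.984 + 2.149 = 9.285
Sum of off-diagonal covariances = 4.136
Var(T) = 9.285 + 2 × 4.136 = 17.557
α = (k/(k−1))·(1 − Σσᵢ²/Var(T)) = (7/6)·(1 − 9.285/17.557) = 0.55

α = 0.55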